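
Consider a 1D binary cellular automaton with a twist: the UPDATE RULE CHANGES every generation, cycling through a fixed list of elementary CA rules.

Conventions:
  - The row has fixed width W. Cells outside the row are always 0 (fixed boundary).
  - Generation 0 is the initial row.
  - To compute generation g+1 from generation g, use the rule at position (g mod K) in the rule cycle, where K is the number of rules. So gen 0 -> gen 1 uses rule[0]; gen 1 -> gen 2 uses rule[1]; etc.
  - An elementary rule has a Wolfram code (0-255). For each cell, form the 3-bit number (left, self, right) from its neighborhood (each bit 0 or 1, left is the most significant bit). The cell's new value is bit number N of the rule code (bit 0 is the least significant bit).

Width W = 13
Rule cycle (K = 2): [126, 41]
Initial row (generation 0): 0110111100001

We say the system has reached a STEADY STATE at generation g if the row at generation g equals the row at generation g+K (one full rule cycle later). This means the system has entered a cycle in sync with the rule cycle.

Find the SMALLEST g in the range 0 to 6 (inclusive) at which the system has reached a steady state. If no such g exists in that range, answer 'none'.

Answer: none

Derivation:
Gen 0: 0110111100001
Gen 1 (rule 126): 1111100110011
Gen 2 (rule 41): 1000000100010
Gen 3 (rule 126): 1100001110111
Gen 4 (rule 41): 1001101001100
Gen 5 (rule 126): 1111111111110
Gen 6 (rule 41): 1000000000000
Gen 7 (rule 126): 1100000000000
Gen 8 (rule 41): 1001111111111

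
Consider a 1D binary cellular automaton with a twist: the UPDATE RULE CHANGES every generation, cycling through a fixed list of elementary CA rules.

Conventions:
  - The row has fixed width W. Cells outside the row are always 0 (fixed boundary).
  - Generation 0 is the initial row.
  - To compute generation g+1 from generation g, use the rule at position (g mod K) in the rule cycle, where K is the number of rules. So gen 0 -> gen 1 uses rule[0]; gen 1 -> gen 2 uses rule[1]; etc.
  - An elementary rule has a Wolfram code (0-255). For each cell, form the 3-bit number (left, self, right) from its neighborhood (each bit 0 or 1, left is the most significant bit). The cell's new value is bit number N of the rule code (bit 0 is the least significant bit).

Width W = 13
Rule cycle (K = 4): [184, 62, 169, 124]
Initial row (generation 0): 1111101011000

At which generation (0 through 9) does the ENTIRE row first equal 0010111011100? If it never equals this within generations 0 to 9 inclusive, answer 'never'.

Answer: 3

Derivation:
Gen 0: 1111101011000
Gen 1 (rule 184): 1111010110100
Gen 2 (rule 62): 1000111101110
Gen 3 (rule 169): 0010111011100
Gen 4 (rule 124): 0011101110110
Gen 5 (rule 184): 0011011101101
Gen 6 (rule 62): 0110110011011
Gen 7 (rule 169): 0101100010110
Gen 8 (rule 124): 0111110011111
Gen 9 (rule 184): 0111101011110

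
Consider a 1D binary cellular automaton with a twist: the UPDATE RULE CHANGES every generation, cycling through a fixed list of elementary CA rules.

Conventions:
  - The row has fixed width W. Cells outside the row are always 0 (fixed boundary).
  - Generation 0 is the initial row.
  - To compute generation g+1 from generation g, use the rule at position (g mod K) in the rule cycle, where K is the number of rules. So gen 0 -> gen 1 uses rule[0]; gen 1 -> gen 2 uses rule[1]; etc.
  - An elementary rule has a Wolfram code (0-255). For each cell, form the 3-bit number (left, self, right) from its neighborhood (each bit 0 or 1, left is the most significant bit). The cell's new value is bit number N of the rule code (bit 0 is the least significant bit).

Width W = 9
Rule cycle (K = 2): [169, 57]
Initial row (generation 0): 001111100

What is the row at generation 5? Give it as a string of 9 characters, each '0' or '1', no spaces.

Gen 0: 001111100
Gen 1 (rule 169): 101111001
Gen 2 (rule 57): 011000100
Gen 3 (rule 169): 010010001
Gen 4 (rule 57): 001001100
Gen 5 (rule 169): 100001001

Answer: 100001001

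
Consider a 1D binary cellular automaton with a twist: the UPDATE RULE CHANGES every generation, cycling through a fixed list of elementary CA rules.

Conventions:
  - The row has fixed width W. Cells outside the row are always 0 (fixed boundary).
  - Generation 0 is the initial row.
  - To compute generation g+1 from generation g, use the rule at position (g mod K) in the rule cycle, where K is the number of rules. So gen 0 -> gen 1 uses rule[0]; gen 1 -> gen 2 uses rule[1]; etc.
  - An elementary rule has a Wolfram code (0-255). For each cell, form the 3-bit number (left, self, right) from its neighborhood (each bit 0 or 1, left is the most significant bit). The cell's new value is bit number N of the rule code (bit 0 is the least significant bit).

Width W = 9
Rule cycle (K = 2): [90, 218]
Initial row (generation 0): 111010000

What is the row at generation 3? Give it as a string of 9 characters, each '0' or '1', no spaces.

Gen 0: 111010000
Gen 1 (rule 90): 101001000
Gen 2 (rule 218): 000110100
Gen 3 (rule 90): 001110010

Answer: 001110010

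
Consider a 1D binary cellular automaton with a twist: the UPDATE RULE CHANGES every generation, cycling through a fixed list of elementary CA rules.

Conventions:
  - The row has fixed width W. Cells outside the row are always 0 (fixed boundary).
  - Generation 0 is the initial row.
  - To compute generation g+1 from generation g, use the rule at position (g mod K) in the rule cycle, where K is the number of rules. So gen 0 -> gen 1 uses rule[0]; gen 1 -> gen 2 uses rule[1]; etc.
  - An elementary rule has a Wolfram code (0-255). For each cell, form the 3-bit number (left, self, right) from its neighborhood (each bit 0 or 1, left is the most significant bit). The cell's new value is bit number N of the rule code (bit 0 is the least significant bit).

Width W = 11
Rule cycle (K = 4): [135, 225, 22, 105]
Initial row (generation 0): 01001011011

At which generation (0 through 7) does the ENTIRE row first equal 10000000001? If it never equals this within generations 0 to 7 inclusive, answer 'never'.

Gen 0: 01001011011
Gen 1 (rule 135): 11011000000
Gen 2 (rule 225): 01101011111
Gen 3 (rule 22): 10001000000
Gen 4 (rule 105): 00100011111
Gen 5 (rule 135): 11101101110
Gen 6 (rule 225): 01110110110
Gen 7 (rule 22): 10000000001

Answer: 7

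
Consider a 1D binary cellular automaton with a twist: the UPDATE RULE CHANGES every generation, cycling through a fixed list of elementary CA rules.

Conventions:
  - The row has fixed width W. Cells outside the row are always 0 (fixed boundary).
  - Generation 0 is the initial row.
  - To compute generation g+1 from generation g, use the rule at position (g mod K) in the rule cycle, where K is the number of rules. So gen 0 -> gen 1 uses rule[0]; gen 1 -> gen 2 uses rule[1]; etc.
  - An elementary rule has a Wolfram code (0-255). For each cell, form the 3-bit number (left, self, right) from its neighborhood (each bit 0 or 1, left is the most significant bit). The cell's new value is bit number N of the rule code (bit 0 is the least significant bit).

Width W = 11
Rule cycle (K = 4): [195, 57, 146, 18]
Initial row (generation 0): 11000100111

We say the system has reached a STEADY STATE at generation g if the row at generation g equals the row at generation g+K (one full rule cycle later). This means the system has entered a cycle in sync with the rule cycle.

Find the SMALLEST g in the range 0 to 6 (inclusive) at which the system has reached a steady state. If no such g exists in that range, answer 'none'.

Answer: none

Derivation:
Gen 0: 11000100111
Gen 1 (rule 195): 01011001011
Gen 2 (rule 57): 00110100110
Gen 3 (rule 146): 01000011001
Gen 4 (rule 18): 10100100110
Gen 5 (rule 195): 00001001010
Gen 6 (rule 57): 11100100101
Gen 7 (rule 146): 01011011000
Gen 8 (rule 18): 10000000100
Gen 9 (rule 195): 00111111001
Gen 10 (rule 57): 10100000100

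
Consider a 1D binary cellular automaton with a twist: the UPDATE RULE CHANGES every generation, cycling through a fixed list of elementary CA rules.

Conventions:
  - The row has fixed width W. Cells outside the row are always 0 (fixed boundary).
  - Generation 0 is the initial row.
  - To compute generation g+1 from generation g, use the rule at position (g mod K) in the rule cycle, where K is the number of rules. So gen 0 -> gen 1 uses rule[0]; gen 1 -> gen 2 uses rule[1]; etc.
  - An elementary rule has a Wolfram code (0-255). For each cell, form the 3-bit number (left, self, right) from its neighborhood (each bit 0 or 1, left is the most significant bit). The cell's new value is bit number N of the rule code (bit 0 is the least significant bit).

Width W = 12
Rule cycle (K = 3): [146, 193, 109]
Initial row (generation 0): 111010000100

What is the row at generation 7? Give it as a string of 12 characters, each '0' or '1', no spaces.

Answer: 010101101101

Derivation:
Gen 0: 111010000100
Gen 1 (rule 146): 010001001010
Gen 2 (rule 193): 000100000000
Gen 3 (rule 109): 110101111111
Gen 4 (rule 146): 000000111110
Gen 5 (rule 193): 111110011110
Gen 6 (rule 109): 100010010010
Gen 7 (rule 146): 010101101101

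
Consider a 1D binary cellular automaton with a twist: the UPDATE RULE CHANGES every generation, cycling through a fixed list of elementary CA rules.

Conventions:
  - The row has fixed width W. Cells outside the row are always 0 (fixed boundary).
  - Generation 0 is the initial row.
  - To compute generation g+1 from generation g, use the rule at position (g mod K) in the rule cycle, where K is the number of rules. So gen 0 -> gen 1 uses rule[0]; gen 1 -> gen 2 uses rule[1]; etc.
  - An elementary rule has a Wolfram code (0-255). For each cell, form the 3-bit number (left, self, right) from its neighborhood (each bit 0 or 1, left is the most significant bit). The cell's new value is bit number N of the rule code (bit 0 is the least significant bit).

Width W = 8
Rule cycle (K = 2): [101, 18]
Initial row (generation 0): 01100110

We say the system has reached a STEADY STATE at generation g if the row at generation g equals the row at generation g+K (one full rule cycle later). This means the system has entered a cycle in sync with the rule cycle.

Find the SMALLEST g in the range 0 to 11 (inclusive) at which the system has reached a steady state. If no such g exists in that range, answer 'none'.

Answer: 6

Derivation:
Gen 0: 01100110
Gen 1 (rule 101): 00100010
Gen 2 (rule 18): 01010101
Gen 3 (rule 101): 01111111
Gen 4 (rule 18): 10000000
Gen 5 (rule 101): 10111111
Gen 6 (rule 18): 00000000
Gen 7 (rule 101): 11111111
Gen 8 (rule 18): 00000000
Gen 9 (rule 101): 11111111
Gen 10 (rule 18): 00000000
Gen 11 (rule 101): 11111111
Gen 12 (rule 18): 00000000
Gen 13 (rule 101): 11111111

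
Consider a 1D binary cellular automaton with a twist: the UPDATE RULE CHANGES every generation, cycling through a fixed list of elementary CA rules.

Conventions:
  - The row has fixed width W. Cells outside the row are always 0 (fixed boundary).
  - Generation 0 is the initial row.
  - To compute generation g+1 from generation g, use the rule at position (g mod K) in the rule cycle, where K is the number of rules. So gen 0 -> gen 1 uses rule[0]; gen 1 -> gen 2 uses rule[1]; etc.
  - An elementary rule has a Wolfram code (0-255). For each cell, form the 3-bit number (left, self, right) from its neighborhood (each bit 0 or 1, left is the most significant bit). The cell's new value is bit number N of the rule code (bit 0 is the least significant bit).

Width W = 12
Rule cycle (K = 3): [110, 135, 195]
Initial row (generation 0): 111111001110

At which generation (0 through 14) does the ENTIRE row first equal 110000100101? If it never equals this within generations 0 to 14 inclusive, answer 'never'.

Answer: 5

Derivation:
Gen 0: 111111001110
Gen 1 (rule 110): 100001011010
Gen 2 (rule 135): 101111000010
Gen 3 (rule 195): 000111011100
Gen 4 (rule 110): 001101110100
Gen 5 (rule 135): 110000100101
Gen 6 (rule 195): 010111001000
Gen 7 (rule 110): 111101011000
Gen 8 (rule 135): 011001000011
Gen 9 (rule 195): 101010011101
Gen 10 (rule 110): 111110110111
Gen 11 (rule 135): 011100000010
Gen 12 (rule 195): 101101111100
Gen 13 (rule 110): 111111000100
Gen 14 (rule 135): 011110011101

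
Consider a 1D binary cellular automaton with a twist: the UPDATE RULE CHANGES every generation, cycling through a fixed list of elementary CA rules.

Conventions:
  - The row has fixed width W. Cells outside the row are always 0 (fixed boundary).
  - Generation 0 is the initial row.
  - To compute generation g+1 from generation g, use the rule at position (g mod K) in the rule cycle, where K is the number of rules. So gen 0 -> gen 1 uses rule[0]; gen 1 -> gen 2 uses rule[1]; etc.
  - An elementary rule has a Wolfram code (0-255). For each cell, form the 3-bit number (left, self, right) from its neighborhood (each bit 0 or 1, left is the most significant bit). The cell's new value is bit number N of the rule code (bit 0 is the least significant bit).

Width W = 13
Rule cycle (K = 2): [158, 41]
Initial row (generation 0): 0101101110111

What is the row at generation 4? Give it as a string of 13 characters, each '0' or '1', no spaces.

Answer: 0110110011000

Derivation:
Gen 0: 0101101110111
Gen 1 (rule 158): 1101001100110
Gen 2 (rule 41): 1010001000100
Gen 3 (rule 158): 1011011101110
Gen 4 (rule 41): 0110110011000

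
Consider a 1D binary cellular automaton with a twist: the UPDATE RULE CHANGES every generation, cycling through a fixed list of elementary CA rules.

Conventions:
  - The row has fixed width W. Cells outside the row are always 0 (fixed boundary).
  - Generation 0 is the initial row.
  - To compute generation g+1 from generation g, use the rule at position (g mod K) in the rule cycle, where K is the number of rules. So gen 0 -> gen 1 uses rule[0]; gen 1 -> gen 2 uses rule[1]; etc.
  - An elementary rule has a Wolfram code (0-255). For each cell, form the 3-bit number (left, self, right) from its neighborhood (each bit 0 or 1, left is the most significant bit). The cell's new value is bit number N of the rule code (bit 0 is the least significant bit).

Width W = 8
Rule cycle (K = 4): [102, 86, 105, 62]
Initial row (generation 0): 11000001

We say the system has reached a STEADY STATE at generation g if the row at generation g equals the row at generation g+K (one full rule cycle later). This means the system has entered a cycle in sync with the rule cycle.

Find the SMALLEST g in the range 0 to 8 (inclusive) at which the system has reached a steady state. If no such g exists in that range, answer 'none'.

Answer: 4

Derivation:
Gen 0: 11000001
Gen 1 (rule 102): 01000011
Gen 2 (rule 86): 11100101
Gen 3 (rule 105): 10100010
Gen 4 (rule 62): 11110111
Gen 5 (rule 102): 00011001
Gen 6 (rule 86): 00101111
Gen 7 (rule 105): 10011001
Gen 8 (rule 62): 11110111
Gen 9 (rule 102): 00011001
Gen 10 (rule 86): 00101111
Gen 11 (rule 105): 10011001
Gen 12 (rule 62): 11110111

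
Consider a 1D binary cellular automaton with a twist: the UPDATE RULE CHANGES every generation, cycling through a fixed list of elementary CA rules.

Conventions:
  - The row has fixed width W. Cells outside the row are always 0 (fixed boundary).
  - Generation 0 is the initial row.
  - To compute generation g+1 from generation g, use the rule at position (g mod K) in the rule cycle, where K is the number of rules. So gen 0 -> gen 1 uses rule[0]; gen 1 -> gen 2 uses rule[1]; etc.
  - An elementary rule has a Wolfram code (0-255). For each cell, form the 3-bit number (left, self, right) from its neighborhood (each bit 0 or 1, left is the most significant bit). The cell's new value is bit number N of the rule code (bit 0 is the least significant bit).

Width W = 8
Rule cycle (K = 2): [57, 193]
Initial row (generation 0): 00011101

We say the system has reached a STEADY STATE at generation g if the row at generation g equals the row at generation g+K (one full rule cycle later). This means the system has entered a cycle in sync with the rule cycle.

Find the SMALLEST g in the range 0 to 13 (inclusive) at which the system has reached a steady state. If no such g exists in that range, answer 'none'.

Gen 0: 00011101
Gen 1 (rule 57): 11010010
Gen 2 (rule 193): 01000000
Gen 3 (rule 57): 00111111
Gen 4 (rule 193): 10011111
Gen 5 (rule 57): 01010000
Gen 6 (rule 193): 00000111
Gen 7 (rule 57): 11110100
Gen 8 (rule 193): 01110001
Gen 9 (rule 57): 01001100
Gen 10 (rule 193): 00000101
Gen 11 (rule 57): 11110010
Gen 12 (rule 193): 01110000
Gen 13 (rule 57): 01001111
Gen 14 (rule 193): 00000111
Gen 15 (rule 57): 11110100

Answer: none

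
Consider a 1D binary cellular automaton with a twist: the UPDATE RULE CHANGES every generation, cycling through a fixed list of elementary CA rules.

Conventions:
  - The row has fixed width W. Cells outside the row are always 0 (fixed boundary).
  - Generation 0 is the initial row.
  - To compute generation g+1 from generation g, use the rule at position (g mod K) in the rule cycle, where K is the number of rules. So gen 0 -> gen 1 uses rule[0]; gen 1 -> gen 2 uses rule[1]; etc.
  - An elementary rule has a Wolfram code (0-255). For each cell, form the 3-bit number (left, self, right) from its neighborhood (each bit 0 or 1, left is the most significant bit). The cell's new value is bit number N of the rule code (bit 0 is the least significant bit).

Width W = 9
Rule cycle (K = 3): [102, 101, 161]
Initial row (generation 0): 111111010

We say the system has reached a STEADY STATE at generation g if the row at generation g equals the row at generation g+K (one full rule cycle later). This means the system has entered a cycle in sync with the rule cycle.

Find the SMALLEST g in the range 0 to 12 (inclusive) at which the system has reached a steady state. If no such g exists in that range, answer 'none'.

Answer: none

Derivation:
Gen 0: 111111010
Gen 1 (rule 102): 000001110
Gen 2 (rule 101): 111100010
Gen 3 (rule 161): 011001000
Gen 4 (rule 102): 101011000
Gen 5 (rule 101): 111101011
Gen 6 (rule 161): 011010100
Gen 7 (rule 102): 101111100
Gen 8 (rule 101): 110000101
Gen 9 (rule 161): 000110010
Gen 10 (rule 102): 001010110
Gen 11 (rule 101): 101111010
Gen 12 (rule 161): 010110100
Gen 13 (rule 102): 111011100
Gen 14 (rule 101): 001100101
Gen 15 (rule 161): 100000010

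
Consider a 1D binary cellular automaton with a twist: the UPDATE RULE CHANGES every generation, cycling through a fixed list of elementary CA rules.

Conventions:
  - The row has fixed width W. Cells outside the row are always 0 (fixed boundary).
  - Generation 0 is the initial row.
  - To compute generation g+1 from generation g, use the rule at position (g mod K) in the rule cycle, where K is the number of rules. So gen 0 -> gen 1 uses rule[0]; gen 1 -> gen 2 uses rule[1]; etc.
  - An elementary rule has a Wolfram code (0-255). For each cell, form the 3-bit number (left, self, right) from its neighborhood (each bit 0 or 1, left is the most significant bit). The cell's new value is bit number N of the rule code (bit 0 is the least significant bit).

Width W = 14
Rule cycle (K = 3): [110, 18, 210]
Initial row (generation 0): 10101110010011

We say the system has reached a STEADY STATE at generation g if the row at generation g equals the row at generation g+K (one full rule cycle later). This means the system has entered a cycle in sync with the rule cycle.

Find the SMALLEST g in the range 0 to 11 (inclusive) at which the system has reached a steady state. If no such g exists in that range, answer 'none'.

Answer: 2

Derivation:
Gen 0: 10101110010011
Gen 1 (rule 110): 11111010110111
Gen 2 (rule 18): 00000000000000
Gen 3 (rule 210): 00000000000000
Gen 4 (rule 110): 00000000000000
Gen 5 (rule 18): 00000000000000
Gen 6 (rule 210): 00000000000000
Gen 7 (rule 110): 00000000000000
Gen 8 (rule 18): 00000000000000
Gen 9 (rule 210): 00000000000000
Gen 10 (rule 110): 00000000000000
Gen 11 (rule 18): 00000000000000
Gen 12 (rule 210): 00000000000000
Gen 13 (rule 110): 00000000000000
Gen 14 (rule 18): 00000000000000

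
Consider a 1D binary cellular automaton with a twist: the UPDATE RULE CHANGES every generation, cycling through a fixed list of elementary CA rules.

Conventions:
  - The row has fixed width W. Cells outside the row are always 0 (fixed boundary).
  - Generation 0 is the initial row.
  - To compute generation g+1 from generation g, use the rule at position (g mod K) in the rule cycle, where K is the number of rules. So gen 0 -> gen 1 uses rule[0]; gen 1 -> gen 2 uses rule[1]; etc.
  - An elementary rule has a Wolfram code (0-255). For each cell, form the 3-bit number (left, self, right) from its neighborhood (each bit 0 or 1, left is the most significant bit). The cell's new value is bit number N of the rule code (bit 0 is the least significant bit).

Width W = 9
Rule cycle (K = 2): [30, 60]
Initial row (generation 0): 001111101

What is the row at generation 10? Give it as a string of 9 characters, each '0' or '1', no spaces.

Answer: 111110101

Derivation:
Gen 0: 001111101
Gen 1 (rule 30): 011000001
Gen 2 (rule 60): 010100001
Gen 3 (rule 30): 110110011
Gen 4 (rule 60): 101101010
Gen 5 (rule 30): 101001011
Gen 6 (rule 60): 111101110
Gen 7 (rule 30): 100001001
Gen 8 (rule 60): 110001101
Gen 9 (rule 30): 101011001
Gen 10 (rule 60): 111110101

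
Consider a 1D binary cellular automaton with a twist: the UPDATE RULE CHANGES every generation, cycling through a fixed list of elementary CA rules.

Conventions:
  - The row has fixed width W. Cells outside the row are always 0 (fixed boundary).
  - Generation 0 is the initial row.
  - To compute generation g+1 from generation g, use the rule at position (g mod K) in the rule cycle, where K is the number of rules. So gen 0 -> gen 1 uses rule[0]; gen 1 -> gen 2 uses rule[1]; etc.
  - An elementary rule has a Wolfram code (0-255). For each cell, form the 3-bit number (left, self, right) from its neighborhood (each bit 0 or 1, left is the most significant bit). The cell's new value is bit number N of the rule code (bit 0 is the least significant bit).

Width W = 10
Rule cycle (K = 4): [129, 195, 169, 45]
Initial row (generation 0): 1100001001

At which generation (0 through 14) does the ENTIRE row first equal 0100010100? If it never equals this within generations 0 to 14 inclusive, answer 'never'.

Answer: never

Derivation:
Gen 0: 1100001001
Gen 1 (rule 129): 0001100000
Gen 2 (rule 195): 1110101111
Gen 3 (rule 169): 1101011110
Gen 4 (rule 45): 1011110000
Gen 5 (rule 129): 0001100111
Gen 6 (rule 195): 1110101011
Gen 7 (rule 169): 1101010110
Gen 8 (rule 45): 1011111100
Gen 9 (rule 129): 0001111001
Gen 10 (rule 195): 1110111010
Gen 11 (rule 169): 1101110100
Gen 12 (rule 45): 1011001101
Gen 13 (rule 129): 0000000000
Gen 14 (rule 195): 1111111111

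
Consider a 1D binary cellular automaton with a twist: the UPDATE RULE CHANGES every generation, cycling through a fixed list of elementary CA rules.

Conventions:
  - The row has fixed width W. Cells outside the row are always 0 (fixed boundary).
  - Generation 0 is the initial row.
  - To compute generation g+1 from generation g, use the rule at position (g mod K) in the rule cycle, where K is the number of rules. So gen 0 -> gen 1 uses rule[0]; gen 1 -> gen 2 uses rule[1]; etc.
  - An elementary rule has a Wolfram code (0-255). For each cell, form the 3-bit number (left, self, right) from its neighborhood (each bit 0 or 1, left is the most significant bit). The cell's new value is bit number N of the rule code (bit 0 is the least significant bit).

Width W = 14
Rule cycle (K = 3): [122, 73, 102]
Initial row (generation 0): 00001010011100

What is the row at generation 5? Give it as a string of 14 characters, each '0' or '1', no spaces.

Gen 0: 00001010011100
Gen 1 (rule 122): 00010101110110
Gen 2 (rule 73): 11000001010110
Gen 3 (rule 102): 01000011111010
Gen 4 (rule 122): 10100110001101
Gen 5 (rule 73): 00000110101100

Answer: 00000110101100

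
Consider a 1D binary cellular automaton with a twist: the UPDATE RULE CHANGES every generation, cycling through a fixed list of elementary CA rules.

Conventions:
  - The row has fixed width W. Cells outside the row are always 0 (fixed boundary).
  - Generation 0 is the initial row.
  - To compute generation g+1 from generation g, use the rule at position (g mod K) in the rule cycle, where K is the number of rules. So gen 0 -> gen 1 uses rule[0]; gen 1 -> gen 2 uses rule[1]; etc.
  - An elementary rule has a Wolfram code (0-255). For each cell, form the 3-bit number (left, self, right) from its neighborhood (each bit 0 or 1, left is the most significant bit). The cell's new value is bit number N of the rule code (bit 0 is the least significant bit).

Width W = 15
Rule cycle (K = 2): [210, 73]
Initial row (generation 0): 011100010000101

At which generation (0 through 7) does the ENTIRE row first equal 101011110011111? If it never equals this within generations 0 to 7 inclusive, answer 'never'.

Answer: never

Derivation:
Gen 0: 011100010000101
Gen 1 (rule 210): 101110101001000
Gen 2 (rule 73): 001010000000011
Gen 3 (rule 210): 010001000000101
Gen 4 (rule 73): 000100011110000
Gen 5 (rule 210): 001010101111000
Gen 6 (rule 73): 100000001001011
Gen 7 (rule 210): 010000010110001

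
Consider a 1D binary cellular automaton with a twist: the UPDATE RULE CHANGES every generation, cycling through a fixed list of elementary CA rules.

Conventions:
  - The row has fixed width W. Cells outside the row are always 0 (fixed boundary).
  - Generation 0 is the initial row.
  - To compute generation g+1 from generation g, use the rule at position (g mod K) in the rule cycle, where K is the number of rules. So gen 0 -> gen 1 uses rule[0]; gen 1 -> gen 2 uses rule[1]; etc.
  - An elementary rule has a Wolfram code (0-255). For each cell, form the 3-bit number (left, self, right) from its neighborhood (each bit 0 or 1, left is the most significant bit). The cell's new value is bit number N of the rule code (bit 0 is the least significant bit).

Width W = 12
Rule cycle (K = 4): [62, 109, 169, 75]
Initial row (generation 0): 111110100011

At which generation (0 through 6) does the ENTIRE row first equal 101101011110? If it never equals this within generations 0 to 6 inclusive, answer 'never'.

Answer: 2

Derivation:
Gen 0: 111110100011
Gen 1 (rule 62): 100001110110
Gen 2 (rule 109): 101101011110
Gen 3 (rule 169): 011010111100
Gen 4 (rule 75): 111000100101
Gen 5 (rule 62): 100101111111
Gen 6 (rule 109): 100111000001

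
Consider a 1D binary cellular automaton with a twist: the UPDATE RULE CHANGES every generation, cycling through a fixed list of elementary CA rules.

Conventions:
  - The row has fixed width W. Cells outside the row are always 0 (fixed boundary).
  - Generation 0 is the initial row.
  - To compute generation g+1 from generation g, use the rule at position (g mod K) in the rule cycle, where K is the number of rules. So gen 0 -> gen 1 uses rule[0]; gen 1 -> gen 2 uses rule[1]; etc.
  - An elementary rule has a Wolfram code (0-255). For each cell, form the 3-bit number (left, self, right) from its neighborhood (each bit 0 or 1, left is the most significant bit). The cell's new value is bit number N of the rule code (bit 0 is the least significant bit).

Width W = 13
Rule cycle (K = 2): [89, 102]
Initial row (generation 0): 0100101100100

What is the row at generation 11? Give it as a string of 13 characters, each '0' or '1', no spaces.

Answer: 0110011000000

Derivation:
Gen 0: 0100101100100
Gen 1 (rule 89): 0010001110011
Gen 2 (rule 102): 0110010010101
Gen 3 (rule 89): 0111001000000
Gen 4 (rule 102): 1001011000000
Gen 5 (rule 89): 0100011111111
Gen 6 (rule 102): 1100100000001
Gen 7 (rule 89): 1110011111100
Gen 8 (rule 102): 0010100000100
Gen 9 (rule 89): 1000011110011
Gen 10 (rule 102): 1000100010101
Gen 11 (rule 89): 0110011000000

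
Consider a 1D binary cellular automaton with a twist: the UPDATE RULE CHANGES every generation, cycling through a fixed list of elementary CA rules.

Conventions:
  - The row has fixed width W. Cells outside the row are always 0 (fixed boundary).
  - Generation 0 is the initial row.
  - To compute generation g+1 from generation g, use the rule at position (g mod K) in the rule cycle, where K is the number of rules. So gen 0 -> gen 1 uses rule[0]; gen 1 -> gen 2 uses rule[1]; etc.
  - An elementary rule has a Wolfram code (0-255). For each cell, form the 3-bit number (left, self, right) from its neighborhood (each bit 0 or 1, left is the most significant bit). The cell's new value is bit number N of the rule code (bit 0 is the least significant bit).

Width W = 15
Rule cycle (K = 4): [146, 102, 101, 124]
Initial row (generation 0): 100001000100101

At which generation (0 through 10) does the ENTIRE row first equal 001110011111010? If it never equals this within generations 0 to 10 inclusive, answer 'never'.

Answer: never

Derivation:
Gen 0: 100001000100101
Gen 1 (rule 146): 010010101011000
Gen 2 (rule 102): 110111111101000
Gen 3 (rule 101): 011000000111011
Gen 4 (rule 124): 011100000101111
Gen 5 (rule 146): 101010001000110
Gen 6 (rule 102): 111110011001010
Gen 7 (rule 101): 000010001001110
Gen 8 (rule 124): 000011001101011
Gen 9 (rule 146): 000100110000000
Gen 10 (rule 102): 001101010000000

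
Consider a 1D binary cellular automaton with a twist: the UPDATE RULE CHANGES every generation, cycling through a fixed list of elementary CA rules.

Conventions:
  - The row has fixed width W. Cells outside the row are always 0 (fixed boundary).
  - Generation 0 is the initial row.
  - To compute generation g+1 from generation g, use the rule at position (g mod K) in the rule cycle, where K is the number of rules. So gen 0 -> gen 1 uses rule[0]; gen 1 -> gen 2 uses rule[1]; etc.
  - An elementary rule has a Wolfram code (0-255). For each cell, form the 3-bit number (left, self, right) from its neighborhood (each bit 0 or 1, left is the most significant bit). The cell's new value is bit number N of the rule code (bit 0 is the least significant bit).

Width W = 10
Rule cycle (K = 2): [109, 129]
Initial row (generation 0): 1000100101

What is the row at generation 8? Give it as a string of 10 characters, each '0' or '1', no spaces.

Answer: 0000000000

Derivation:
Gen 0: 1000100101
Gen 1 (rule 109): 1010100111
Gen 2 (rule 129): 0000000010
Gen 3 (rule 109): 1111111010
Gen 4 (rule 129): 0111110000
Gen 5 (rule 109): 0100010111
Gen 6 (rule 129): 0001000010
Gen 7 (rule 109): 1101011010
Gen 8 (rule 129): 0000000000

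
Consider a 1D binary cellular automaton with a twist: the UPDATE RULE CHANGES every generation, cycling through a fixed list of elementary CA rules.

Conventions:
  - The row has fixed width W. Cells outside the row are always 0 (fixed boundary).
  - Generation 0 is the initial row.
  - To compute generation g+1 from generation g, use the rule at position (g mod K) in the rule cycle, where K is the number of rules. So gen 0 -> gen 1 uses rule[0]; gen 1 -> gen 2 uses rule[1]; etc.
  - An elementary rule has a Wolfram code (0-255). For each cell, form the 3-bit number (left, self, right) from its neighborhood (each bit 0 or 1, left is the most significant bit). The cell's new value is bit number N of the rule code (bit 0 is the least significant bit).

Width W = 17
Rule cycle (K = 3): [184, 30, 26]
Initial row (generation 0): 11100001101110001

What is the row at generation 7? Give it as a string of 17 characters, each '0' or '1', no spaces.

Answer: 01110100000110100

Derivation:
Gen 0: 11100001101110001
Gen 1 (rule 184): 11010001011101000
Gen 2 (rule 30): 10011011010001100
Gen 3 (rule 26): 01110010001011010
Gen 4 (rule 184): 01101001000110101
Gen 5 (rule 30): 11001111101100101
Gen 6 (rule 26): 10111000001011000
Gen 7 (rule 184): 01110100000110100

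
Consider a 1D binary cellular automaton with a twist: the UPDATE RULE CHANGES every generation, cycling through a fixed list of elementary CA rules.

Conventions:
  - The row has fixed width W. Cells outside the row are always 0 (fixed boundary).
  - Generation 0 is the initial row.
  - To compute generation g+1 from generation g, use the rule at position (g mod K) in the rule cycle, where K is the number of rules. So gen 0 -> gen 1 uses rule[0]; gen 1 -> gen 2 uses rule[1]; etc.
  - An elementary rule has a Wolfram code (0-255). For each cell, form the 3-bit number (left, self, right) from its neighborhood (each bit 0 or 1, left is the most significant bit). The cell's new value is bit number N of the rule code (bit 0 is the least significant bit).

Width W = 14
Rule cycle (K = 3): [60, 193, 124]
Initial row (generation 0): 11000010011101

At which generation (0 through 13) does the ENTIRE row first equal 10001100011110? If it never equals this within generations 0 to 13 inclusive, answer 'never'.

Gen 0: 11000010011101
Gen 1 (rule 60): 10100011010011
Gen 2 (rule 193): 00001001000001
Gen 3 (rule 124): 00001101100001
Gen 4 (rule 60): 00001011010001
Gen 5 (rule 193): 11100001000100
Gen 6 (rule 124): 10110001100110
Gen 7 (rule 60): 11101001010101
Gen 8 (rule 193): 01100000000000
Gen 9 (rule 124): 01110000000000
Gen 10 (rule 60): 01001000000000
Gen 11 (rule 193): 00000011111111
Gen 12 (rule 124): 00000010000001
Gen 13 (rule 60): 00000011000001

Answer: never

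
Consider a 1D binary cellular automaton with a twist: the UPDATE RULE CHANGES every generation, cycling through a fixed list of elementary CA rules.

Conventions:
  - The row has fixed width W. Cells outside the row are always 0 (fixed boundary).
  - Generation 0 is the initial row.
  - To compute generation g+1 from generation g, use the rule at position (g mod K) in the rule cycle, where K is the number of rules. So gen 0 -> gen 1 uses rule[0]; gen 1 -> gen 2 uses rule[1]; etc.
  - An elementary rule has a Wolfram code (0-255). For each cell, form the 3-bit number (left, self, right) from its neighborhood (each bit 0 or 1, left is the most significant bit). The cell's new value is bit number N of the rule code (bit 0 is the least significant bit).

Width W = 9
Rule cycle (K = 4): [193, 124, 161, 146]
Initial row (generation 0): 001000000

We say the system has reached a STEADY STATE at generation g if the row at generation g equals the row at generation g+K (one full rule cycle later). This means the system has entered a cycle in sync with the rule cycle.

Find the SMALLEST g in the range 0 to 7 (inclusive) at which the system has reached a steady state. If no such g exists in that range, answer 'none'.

Answer: 4

Derivation:
Gen 0: 001000000
Gen 1 (rule 193): 100011111
Gen 2 (rule 124): 110010001
Gen 3 (rule 161): 000000100
Gen 4 (rule 146): 000001010
Gen 5 (rule 193): 111100000
Gen 6 (rule 124): 100110000
Gen 7 (rule 161): 000000111
Gen 8 (rule 146): 000001010
Gen 9 (rule 193): 111100000
Gen 10 (rule 124): 100110000
Gen 11 (rule 161): 000000111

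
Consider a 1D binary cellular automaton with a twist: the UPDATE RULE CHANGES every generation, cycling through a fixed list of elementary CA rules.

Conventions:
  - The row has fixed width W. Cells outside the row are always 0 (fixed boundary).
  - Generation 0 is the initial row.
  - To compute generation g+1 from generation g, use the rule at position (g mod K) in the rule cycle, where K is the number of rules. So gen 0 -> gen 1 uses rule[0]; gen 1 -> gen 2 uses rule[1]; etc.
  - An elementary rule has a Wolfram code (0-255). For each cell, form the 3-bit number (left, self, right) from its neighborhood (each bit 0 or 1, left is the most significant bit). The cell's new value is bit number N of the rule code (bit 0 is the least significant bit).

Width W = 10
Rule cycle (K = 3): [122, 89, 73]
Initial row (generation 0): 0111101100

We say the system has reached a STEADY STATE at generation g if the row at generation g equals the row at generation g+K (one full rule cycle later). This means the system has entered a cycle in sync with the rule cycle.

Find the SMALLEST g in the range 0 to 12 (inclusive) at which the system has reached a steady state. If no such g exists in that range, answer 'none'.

Answer: none

Derivation:
Gen 0: 0111101100
Gen 1 (rule 122): 1100111110
Gen 2 (rule 89): 1110100011
Gen 3 (rule 73): 1010001011
Gen 4 (rule 122): 0101010111
Gen 5 (rule 89): 0000000101
Gen 6 (rule 73): 1111110000
Gen 7 (rule 122): 1000011000
Gen 8 (rule 89): 0111011111
Gen 9 (rule 73): 0101010001
Gen 10 (rule 122): 1010101010
Gen 11 (rule 89): 0000000001
Gen 12 (rule 73): 1111111100
Gen 13 (rule 122): 1000000110
Gen 14 (rule 89): 0111110111
Gen 15 (rule 73): 0100010101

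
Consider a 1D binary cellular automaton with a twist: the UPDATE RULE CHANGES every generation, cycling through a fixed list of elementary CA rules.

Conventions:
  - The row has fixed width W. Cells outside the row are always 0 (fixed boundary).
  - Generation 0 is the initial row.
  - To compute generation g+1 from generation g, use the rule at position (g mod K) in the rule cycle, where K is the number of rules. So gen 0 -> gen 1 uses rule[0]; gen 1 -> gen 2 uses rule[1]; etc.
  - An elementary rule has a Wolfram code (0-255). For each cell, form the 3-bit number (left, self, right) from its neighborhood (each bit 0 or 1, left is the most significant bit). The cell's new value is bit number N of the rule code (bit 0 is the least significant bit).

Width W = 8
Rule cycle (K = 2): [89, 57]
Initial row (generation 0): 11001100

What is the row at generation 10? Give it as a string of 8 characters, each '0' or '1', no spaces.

Answer: 10100000

Derivation:
Gen 0: 11001100
Gen 1 (rule 89): 11101111
Gen 2 (rule 57): 10011000
Gen 3 (rule 89): 01011111
Gen 4 (rule 57): 00110000
Gen 5 (rule 89): 10111111
Gen 6 (rule 57): 01100000
Gen 7 (rule 89): 01111111
Gen 8 (rule 57): 01000000
Gen 9 (rule 89): 00111111
Gen 10 (rule 57): 10100000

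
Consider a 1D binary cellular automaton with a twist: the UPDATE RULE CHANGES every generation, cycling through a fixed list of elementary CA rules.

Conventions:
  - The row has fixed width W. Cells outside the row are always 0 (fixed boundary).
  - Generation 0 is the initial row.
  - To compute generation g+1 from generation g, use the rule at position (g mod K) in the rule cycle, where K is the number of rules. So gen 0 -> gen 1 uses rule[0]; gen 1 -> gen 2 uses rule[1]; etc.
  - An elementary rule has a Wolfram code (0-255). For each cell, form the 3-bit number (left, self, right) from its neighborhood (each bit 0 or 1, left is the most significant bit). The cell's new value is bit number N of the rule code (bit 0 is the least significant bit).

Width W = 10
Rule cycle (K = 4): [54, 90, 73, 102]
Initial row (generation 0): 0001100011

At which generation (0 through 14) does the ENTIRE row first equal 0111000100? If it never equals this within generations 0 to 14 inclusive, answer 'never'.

Answer: 5

Derivation:
Gen 0: 0001100011
Gen 1 (rule 54): 0010010100
Gen 2 (rule 90): 0101100010
Gen 3 (rule 73): 0001101000
Gen 4 (rule 102): 0010111000
Gen 5 (rule 54): 0111000100
Gen 6 (rule 90): 1101101010
Gen 7 (rule 73): 1101100000
Gen 8 (rule 102): 0110100000
Gen 9 (rule 54): 1001110000
Gen 10 (rule 90): 0111011000
Gen 11 (rule 73): 0101011011
Gen 12 (rule 102): 1111101101
Gen 13 (rule 54): 0000010011
Gen 14 (rule 90): 0000101111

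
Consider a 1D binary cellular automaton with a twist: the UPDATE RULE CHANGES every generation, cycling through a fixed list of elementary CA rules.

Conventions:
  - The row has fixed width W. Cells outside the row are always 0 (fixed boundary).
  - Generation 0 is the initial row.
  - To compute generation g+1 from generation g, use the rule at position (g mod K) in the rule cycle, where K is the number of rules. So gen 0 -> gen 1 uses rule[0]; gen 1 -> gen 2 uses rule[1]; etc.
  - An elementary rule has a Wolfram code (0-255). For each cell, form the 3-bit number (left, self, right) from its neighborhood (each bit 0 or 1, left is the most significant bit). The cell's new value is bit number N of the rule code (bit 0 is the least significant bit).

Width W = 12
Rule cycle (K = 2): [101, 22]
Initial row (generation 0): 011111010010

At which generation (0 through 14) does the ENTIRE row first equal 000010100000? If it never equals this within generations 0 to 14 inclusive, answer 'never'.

Answer: 12

Derivation:
Gen 0: 011111010010
Gen 1 (rule 101): 000001110010
Gen 2 (rule 22): 000010001111
Gen 3 (rule 101): 111010100001
Gen 4 (rule 22): 000010110011
Gen 5 (rule 101): 111011010001
Gen 6 (rule 22): 000000011011
Gen 7 (rule 101): 111111001101
Gen 8 (rule 22): 000000110001
Gen 9 (rule 101): 111110010101
Gen 10 (rule 22): 000001110101
Gen 11 (rule 101): 111100011111
Gen 12 (rule 22): 000010100000
Gen 13 (rule 101): 111011101111
Gen 14 (rule 22): 000000000000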